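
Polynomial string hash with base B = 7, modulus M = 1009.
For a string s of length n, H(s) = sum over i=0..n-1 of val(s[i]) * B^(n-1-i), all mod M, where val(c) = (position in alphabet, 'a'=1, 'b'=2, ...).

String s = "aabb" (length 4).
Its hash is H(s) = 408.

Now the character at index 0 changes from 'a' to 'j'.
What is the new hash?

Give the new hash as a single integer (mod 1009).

val('a') = 1, val('j') = 10
Position k = 0, exponent = n-1-k = 3
B^3 mod M = 7^3 mod 1009 = 343
Delta = (10 - 1) * 343 mod 1009 = 60
New hash = (408 + 60) mod 1009 = 468

Answer: 468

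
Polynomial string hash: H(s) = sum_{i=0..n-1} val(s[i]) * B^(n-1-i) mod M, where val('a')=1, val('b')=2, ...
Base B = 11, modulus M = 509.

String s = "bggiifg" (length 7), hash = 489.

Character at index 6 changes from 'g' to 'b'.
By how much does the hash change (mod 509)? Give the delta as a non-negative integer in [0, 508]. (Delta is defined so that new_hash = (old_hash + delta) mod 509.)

Answer: 504

Derivation:
Delta formula: (val(new) - val(old)) * B^(n-1-k) mod M
  val('b') - val('g') = 2 - 7 = -5
  B^(n-1-k) = 11^0 mod 509 = 1
  Delta = -5 * 1 mod 509 = 504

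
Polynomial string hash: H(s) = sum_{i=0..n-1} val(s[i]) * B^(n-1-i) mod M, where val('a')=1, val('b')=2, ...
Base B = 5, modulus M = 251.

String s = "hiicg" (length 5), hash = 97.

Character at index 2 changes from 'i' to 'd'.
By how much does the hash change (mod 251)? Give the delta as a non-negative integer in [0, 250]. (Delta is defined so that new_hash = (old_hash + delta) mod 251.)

Delta formula: (val(new) - val(old)) * B^(n-1-k) mod M
  val('d') - val('i') = 4 - 9 = -5
  B^(n-1-k) = 5^2 mod 251 = 25
  Delta = -5 * 25 mod 251 = 126

Answer: 126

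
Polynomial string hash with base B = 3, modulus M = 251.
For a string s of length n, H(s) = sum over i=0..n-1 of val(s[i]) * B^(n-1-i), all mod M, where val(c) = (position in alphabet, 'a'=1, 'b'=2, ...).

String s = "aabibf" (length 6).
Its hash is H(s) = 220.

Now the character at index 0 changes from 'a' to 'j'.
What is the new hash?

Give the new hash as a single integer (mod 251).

val('a') = 1, val('j') = 10
Position k = 0, exponent = n-1-k = 5
B^5 mod M = 3^5 mod 251 = 243
Delta = (10 - 1) * 243 mod 251 = 179
New hash = (220 + 179) mod 251 = 148

Answer: 148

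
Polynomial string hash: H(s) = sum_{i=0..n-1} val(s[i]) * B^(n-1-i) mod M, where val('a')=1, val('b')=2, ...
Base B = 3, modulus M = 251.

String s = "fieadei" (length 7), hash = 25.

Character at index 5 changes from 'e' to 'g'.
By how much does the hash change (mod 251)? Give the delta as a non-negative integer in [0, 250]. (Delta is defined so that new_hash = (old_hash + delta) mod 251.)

Delta formula: (val(new) - val(old)) * B^(n-1-k) mod M
  val('g') - val('e') = 7 - 5 = 2
  B^(n-1-k) = 3^1 mod 251 = 3
  Delta = 2 * 3 mod 251 = 6

Answer: 6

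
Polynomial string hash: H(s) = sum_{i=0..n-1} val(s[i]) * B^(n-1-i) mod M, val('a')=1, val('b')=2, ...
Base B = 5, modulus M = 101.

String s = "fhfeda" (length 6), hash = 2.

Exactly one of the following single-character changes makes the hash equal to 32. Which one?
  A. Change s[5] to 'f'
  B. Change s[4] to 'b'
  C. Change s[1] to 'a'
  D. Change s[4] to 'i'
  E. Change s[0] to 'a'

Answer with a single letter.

Answer: E

Derivation:
Option A: s[5]='a'->'f', delta=(6-1)*5^0 mod 101 = 5, hash=2+5 mod 101 = 7
Option B: s[4]='d'->'b', delta=(2-4)*5^1 mod 101 = 91, hash=2+91 mod 101 = 93
Option C: s[1]='h'->'a', delta=(1-8)*5^4 mod 101 = 69, hash=2+69 mod 101 = 71
Option D: s[4]='d'->'i', delta=(9-4)*5^1 mod 101 = 25, hash=2+25 mod 101 = 27
Option E: s[0]='f'->'a', delta=(1-6)*5^5 mod 101 = 30, hash=2+30 mod 101 = 32 <-- target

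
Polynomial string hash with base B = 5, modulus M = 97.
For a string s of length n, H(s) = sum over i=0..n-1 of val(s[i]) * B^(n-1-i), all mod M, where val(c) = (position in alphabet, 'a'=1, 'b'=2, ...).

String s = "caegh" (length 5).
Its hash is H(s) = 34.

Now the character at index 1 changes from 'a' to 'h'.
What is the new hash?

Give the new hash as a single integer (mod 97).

val('a') = 1, val('h') = 8
Position k = 1, exponent = n-1-k = 3
B^3 mod M = 5^3 mod 97 = 28
Delta = (8 - 1) * 28 mod 97 = 2
New hash = (34 + 2) mod 97 = 36

Answer: 36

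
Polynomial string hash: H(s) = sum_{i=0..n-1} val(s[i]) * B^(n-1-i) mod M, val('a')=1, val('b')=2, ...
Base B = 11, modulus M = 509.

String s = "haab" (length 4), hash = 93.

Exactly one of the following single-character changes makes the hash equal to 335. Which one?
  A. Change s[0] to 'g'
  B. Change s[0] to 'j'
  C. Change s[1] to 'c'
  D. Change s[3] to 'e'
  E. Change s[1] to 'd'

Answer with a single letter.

Option A: s[0]='h'->'g', delta=(7-8)*11^3 mod 509 = 196, hash=93+196 mod 509 = 289
Option B: s[0]='h'->'j', delta=(10-8)*11^3 mod 509 = 117, hash=93+117 mod 509 = 210
Option C: s[1]='a'->'c', delta=(3-1)*11^2 mod 509 = 242, hash=93+242 mod 509 = 335 <-- target
Option D: s[3]='b'->'e', delta=(5-2)*11^0 mod 509 = 3, hash=93+3 mod 509 = 96
Option E: s[1]='a'->'d', delta=(4-1)*11^2 mod 509 = 363, hash=93+363 mod 509 = 456

Answer: C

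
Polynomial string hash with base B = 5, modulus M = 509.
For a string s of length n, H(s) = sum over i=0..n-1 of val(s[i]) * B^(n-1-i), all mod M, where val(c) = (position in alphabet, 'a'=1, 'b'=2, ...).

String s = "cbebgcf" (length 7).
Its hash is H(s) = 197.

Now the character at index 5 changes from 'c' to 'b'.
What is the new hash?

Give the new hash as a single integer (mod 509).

val('c') = 3, val('b') = 2
Position k = 5, exponent = n-1-k = 1
B^1 mod M = 5^1 mod 509 = 5
Delta = (2 - 3) * 5 mod 509 = 504
New hash = (197 + 504) mod 509 = 192

Answer: 192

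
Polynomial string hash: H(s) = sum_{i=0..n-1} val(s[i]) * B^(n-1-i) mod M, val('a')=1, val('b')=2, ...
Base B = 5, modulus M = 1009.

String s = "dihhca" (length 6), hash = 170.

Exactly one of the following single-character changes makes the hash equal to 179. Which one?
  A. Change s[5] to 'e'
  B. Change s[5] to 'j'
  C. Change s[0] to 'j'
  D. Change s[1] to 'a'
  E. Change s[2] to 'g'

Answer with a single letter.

Option A: s[5]='a'->'e', delta=(5-1)*5^0 mod 1009 = 4, hash=170+4 mod 1009 = 174
Option B: s[5]='a'->'j', delta=(10-1)*5^0 mod 1009 = 9, hash=170+9 mod 1009 = 179 <-- target
Option C: s[0]='d'->'j', delta=(10-4)*5^5 mod 1009 = 588, hash=170+588 mod 1009 = 758
Option D: s[1]='i'->'a', delta=(1-9)*5^4 mod 1009 = 45, hash=170+45 mod 1009 = 215
Option E: s[2]='h'->'g', delta=(7-8)*5^3 mod 1009 = 884, hash=170+884 mod 1009 = 45

Answer: B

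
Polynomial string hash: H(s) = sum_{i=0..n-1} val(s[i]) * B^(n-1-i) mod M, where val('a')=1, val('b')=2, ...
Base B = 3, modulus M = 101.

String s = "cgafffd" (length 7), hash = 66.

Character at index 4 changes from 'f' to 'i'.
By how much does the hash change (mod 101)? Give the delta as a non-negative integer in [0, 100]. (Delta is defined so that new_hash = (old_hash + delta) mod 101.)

Delta formula: (val(new) - val(old)) * B^(n-1-k) mod M
  val('i') - val('f') = 9 - 6 = 3
  B^(n-1-k) = 3^2 mod 101 = 9
  Delta = 3 * 9 mod 101 = 27

Answer: 27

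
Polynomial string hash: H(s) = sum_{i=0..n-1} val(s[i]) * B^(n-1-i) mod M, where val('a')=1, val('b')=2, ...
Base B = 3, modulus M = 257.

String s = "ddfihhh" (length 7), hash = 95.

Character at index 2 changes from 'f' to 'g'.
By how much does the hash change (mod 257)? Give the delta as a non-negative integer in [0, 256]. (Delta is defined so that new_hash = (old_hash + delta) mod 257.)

Answer: 81

Derivation:
Delta formula: (val(new) - val(old)) * B^(n-1-k) mod M
  val('g') - val('f') = 7 - 6 = 1
  B^(n-1-k) = 3^4 mod 257 = 81
  Delta = 1 * 81 mod 257 = 81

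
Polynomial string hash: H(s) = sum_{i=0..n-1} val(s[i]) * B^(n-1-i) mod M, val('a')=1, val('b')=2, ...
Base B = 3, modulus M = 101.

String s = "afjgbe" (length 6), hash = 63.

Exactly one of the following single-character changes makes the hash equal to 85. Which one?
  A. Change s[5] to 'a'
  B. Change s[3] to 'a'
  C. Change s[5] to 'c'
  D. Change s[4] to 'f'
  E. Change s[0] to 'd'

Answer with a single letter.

Answer: E

Derivation:
Option A: s[5]='e'->'a', delta=(1-5)*3^0 mod 101 = 97, hash=63+97 mod 101 = 59
Option B: s[3]='g'->'a', delta=(1-7)*3^2 mod 101 = 47, hash=63+47 mod 101 = 9
Option C: s[5]='e'->'c', delta=(3-5)*3^0 mod 101 = 99, hash=63+99 mod 101 = 61
Option D: s[4]='b'->'f', delta=(6-2)*3^1 mod 101 = 12, hash=63+12 mod 101 = 75
Option E: s[0]='a'->'d', delta=(4-1)*3^5 mod 101 = 22, hash=63+22 mod 101 = 85 <-- target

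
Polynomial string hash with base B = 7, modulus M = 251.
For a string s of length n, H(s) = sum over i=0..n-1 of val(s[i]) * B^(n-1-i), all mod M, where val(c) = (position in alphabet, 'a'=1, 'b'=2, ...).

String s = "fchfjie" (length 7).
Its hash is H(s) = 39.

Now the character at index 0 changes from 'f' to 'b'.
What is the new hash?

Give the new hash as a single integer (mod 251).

val('f') = 6, val('b') = 2
Position k = 0, exponent = n-1-k = 6
B^6 mod M = 7^6 mod 251 = 181
Delta = (2 - 6) * 181 mod 251 = 29
New hash = (39 + 29) mod 251 = 68

Answer: 68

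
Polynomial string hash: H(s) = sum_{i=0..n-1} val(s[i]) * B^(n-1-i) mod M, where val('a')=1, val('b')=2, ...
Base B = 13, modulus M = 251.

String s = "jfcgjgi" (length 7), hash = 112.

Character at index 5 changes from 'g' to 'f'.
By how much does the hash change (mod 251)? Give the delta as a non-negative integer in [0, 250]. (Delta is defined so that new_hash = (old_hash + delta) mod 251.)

Answer: 238

Derivation:
Delta formula: (val(new) - val(old)) * B^(n-1-k) mod M
  val('f') - val('g') = 6 - 7 = -1
  B^(n-1-k) = 13^1 mod 251 = 13
  Delta = -1 * 13 mod 251 = 238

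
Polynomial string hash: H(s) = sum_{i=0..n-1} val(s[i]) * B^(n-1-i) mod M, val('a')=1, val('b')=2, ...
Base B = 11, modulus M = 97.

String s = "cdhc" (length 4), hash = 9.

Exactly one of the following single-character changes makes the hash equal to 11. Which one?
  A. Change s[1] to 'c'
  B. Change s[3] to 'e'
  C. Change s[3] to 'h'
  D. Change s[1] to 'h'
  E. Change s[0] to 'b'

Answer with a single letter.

Answer: B

Derivation:
Option A: s[1]='d'->'c', delta=(3-4)*11^2 mod 97 = 73, hash=9+73 mod 97 = 82
Option B: s[3]='c'->'e', delta=(5-3)*11^0 mod 97 = 2, hash=9+2 mod 97 = 11 <-- target
Option C: s[3]='c'->'h', delta=(8-3)*11^0 mod 97 = 5, hash=9+5 mod 97 = 14
Option D: s[1]='d'->'h', delta=(8-4)*11^2 mod 97 = 96, hash=9+96 mod 97 = 8
Option E: s[0]='c'->'b', delta=(2-3)*11^3 mod 97 = 27, hash=9+27 mod 97 = 36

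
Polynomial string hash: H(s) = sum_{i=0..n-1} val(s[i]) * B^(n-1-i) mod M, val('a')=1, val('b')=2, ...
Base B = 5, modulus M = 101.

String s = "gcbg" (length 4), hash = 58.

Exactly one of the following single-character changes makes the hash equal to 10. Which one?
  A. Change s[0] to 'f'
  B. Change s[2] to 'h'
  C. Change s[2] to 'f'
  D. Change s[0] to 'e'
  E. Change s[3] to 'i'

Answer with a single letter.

Answer: D

Derivation:
Option A: s[0]='g'->'f', delta=(6-7)*5^3 mod 101 = 77, hash=58+77 mod 101 = 34
Option B: s[2]='b'->'h', delta=(8-2)*5^1 mod 101 = 30, hash=58+30 mod 101 = 88
Option C: s[2]='b'->'f', delta=(6-2)*5^1 mod 101 = 20, hash=58+20 mod 101 = 78
Option D: s[0]='g'->'e', delta=(5-7)*5^3 mod 101 = 53, hash=58+53 mod 101 = 10 <-- target
Option E: s[3]='g'->'i', delta=(9-7)*5^0 mod 101 = 2, hash=58+2 mod 101 = 60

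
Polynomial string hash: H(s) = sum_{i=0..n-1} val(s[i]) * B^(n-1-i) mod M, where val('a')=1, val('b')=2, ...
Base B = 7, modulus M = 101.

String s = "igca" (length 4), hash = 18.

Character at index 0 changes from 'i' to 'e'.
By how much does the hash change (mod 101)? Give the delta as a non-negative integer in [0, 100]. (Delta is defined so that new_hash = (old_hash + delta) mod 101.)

Answer: 42

Derivation:
Delta formula: (val(new) - val(old)) * B^(n-1-k) mod M
  val('e') - val('i') = 5 - 9 = -4
  B^(n-1-k) = 7^3 mod 101 = 40
  Delta = -4 * 40 mod 101 = 42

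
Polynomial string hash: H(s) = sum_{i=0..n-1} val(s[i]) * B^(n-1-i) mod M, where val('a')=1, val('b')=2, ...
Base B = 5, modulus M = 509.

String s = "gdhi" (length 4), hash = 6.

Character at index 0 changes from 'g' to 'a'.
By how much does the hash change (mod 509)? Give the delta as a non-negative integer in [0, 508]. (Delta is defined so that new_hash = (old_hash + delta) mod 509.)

Answer: 268

Derivation:
Delta formula: (val(new) - val(old)) * B^(n-1-k) mod M
  val('a') - val('g') = 1 - 7 = -6
  B^(n-1-k) = 5^3 mod 509 = 125
  Delta = -6 * 125 mod 509 = 268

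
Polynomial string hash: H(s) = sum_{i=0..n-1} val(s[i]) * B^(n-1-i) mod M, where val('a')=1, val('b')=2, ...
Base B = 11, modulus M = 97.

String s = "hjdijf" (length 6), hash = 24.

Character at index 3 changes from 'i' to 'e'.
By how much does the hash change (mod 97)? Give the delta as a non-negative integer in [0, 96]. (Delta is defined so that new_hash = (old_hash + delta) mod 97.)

Answer: 1

Derivation:
Delta formula: (val(new) - val(old)) * B^(n-1-k) mod M
  val('e') - val('i') = 5 - 9 = -4
  B^(n-1-k) = 11^2 mod 97 = 24
  Delta = -4 * 24 mod 97 = 1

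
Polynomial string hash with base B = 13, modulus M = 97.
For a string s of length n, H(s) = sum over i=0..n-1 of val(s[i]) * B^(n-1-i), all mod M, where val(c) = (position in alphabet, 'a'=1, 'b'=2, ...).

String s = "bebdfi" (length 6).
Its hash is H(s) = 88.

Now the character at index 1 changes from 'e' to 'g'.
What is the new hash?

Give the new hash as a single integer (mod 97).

val('e') = 5, val('g') = 7
Position k = 1, exponent = n-1-k = 4
B^4 mod M = 13^4 mod 97 = 43
Delta = (7 - 5) * 43 mod 97 = 86
New hash = (88 + 86) mod 97 = 77

Answer: 77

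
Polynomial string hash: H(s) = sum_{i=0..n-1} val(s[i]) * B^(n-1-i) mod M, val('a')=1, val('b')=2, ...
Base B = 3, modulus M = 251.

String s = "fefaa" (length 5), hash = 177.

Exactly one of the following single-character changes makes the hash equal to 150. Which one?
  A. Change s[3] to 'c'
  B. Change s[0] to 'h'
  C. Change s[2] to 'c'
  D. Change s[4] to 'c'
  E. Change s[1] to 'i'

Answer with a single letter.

Option A: s[3]='a'->'c', delta=(3-1)*3^1 mod 251 = 6, hash=177+6 mod 251 = 183
Option B: s[0]='f'->'h', delta=(8-6)*3^4 mod 251 = 162, hash=177+162 mod 251 = 88
Option C: s[2]='f'->'c', delta=(3-6)*3^2 mod 251 = 224, hash=177+224 mod 251 = 150 <-- target
Option D: s[4]='a'->'c', delta=(3-1)*3^0 mod 251 = 2, hash=177+2 mod 251 = 179
Option E: s[1]='e'->'i', delta=(9-5)*3^3 mod 251 = 108, hash=177+108 mod 251 = 34

Answer: C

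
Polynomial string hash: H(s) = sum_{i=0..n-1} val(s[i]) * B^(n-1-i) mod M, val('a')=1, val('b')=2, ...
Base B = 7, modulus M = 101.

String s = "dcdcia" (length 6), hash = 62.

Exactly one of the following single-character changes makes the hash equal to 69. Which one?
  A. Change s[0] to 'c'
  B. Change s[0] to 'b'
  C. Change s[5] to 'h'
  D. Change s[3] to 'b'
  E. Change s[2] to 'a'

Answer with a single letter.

Answer: C

Derivation:
Option A: s[0]='d'->'c', delta=(3-4)*7^5 mod 101 = 60, hash=62+60 mod 101 = 21
Option B: s[0]='d'->'b', delta=(2-4)*7^5 mod 101 = 19, hash=62+19 mod 101 = 81
Option C: s[5]='a'->'h', delta=(8-1)*7^0 mod 101 = 7, hash=62+7 mod 101 = 69 <-- target
Option D: s[3]='c'->'b', delta=(2-3)*7^2 mod 101 = 52, hash=62+52 mod 101 = 13
Option E: s[2]='d'->'a', delta=(1-4)*7^3 mod 101 = 82, hash=62+82 mod 101 = 43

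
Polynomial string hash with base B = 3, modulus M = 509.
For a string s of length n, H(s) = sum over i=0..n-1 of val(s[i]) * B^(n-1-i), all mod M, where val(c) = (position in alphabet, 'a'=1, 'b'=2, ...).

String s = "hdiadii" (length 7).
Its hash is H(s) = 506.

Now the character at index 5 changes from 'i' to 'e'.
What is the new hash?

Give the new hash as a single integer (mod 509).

val('i') = 9, val('e') = 5
Position k = 5, exponent = n-1-k = 1
B^1 mod M = 3^1 mod 509 = 3
Delta = (5 - 9) * 3 mod 509 = 497
New hash = (506 + 497) mod 509 = 494

Answer: 494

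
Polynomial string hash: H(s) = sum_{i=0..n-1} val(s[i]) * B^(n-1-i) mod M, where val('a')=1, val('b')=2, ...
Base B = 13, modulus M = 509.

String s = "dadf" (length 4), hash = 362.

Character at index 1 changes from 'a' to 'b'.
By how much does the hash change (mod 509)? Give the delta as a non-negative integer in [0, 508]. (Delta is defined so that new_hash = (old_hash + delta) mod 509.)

Delta formula: (val(new) - val(old)) * B^(n-1-k) mod M
  val('b') - val('a') = 2 - 1 = 1
  B^(n-1-k) = 13^2 mod 509 = 169
  Delta = 1 * 169 mod 509 = 169

Answer: 169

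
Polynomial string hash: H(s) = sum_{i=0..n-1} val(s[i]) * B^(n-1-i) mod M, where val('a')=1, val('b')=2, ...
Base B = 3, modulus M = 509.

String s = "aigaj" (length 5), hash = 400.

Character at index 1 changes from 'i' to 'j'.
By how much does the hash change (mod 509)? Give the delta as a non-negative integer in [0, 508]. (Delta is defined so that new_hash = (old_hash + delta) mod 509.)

Delta formula: (val(new) - val(old)) * B^(n-1-k) mod M
  val('j') - val('i') = 10 - 9 = 1
  B^(n-1-k) = 3^3 mod 509 = 27
  Delta = 1 * 27 mod 509 = 27

Answer: 27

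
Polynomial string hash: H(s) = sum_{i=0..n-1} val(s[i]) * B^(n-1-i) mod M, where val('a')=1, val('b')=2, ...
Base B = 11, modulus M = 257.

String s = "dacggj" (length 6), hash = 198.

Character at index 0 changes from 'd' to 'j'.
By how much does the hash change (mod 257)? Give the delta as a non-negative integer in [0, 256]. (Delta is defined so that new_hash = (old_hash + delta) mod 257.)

Answer: 243

Derivation:
Delta formula: (val(new) - val(old)) * B^(n-1-k) mod M
  val('j') - val('d') = 10 - 4 = 6
  B^(n-1-k) = 11^5 mod 257 = 169
  Delta = 6 * 169 mod 257 = 243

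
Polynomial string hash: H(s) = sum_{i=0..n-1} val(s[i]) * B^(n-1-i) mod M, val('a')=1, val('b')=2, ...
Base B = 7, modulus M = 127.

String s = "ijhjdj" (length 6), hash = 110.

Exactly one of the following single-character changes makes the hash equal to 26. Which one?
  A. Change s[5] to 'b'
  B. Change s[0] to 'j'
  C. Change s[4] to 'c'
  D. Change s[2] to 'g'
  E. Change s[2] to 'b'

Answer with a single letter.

Answer: B

Derivation:
Option A: s[5]='j'->'b', delta=(2-10)*7^0 mod 127 = 119, hash=110+119 mod 127 = 102
Option B: s[0]='i'->'j', delta=(10-9)*7^5 mod 127 = 43, hash=110+43 mod 127 = 26 <-- target
Option C: s[4]='d'->'c', delta=(3-4)*7^1 mod 127 = 120, hash=110+120 mod 127 = 103
Option D: s[2]='h'->'g', delta=(7-8)*7^3 mod 127 = 38, hash=110+38 mod 127 = 21
Option E: s[2]='h'->'b', delta=(2-8)*7^3 mod 127 = 101, hash=110+101 mod 127 = 84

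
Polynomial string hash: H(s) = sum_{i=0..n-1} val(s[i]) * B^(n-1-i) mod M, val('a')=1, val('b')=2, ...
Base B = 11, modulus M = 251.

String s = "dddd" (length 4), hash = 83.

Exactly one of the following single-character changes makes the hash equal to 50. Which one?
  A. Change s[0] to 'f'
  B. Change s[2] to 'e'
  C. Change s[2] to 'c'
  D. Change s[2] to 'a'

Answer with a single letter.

Answer: D

Derivation:
Option A: s[0]='d'->'f', delta=(6-4)*11^3 mod 251 = 152, hash=83+152 mod 251 = 235
Option B: s[2]='d'->'e', delta=(5-4)*11^1 mod 251 = 11, hash=83+11 mod 251 = 94
Option C: s[2]='d'->'c', delta=(3-4)*11^1 mod 251 = 240, hash=83+240 mod 251 = 72
Option D: s[2]='d'->'a', delta=(1-4)*11^1 mod 251 = 218, hash=83+218 mod 251 = 50 <-- target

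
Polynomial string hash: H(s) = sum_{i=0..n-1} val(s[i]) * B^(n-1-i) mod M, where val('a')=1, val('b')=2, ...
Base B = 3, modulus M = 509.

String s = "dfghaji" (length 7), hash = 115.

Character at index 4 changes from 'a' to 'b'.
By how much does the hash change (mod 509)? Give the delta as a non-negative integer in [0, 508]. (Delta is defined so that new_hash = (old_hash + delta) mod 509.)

Delta formula: (val(new) - val(old)) * B^(n-1-k) mod M
  val('b') - val('a') = 2 - 1 = 1
  B^(n-1-k) = 3^2 mod 509 = 9
  Delta = 1 * 9 mod 509 = 9

Answer: 9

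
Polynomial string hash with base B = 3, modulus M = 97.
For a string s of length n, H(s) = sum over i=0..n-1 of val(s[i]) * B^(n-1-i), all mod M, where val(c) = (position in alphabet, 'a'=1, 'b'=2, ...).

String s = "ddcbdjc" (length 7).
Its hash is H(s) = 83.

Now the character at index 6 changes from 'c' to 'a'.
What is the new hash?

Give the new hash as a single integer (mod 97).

val('c') = 3, val('a') = 1
Position k = 6, exponent = n-1-k = 0
B^0 mod M = 3^0 mod 97 = 1
Delta = (1 - 3) * 1 mod 97 = 95
New hash = (83 + 95) mod 97 = 81

Answer: 81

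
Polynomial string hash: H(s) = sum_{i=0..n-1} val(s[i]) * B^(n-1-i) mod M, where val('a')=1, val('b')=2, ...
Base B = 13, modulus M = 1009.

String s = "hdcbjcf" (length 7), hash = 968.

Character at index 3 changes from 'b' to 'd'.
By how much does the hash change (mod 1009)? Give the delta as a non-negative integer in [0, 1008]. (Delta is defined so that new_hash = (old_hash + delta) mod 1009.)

Delta formula: (val(new) - val(old)) * B^(n-1-k) mod M
  val('d') - val('b') = 4 - 2 = 2
  B^(n-1-k) = 13^3 mod 1009 = 179
  Delta = 2 * 179 mod 1009 = 358

Answer: 358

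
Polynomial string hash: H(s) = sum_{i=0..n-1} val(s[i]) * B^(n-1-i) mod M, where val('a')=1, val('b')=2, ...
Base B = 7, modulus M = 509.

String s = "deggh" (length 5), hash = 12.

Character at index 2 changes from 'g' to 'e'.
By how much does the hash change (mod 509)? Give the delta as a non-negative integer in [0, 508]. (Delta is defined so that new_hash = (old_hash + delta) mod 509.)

Delta formula: (val(new) - val(old)) * B^(n-1-k) mod M
  val('e') - val('g') = 5 - 7 = -2
  B^(n-1-k) = 7^2 mod 509 = 49
  Delta = -2 * 49 mod 509 = 411

Answer: 411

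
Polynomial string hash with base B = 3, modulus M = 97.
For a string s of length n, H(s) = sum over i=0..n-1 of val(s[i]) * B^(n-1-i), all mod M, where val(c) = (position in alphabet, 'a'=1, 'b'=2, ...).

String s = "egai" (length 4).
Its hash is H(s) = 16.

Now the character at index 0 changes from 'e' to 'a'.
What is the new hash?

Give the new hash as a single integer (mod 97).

Answer: 5

Derivation:
val('e') = 5, val('a') = 1
Position k = 0, exponent = n-1-k = 3
B^3 mod M = 3^3 mod 97 = 27
Delta = (1 - 5) * 27 mod 97 = 86
New hash = (16 + 86) mod 97 = 5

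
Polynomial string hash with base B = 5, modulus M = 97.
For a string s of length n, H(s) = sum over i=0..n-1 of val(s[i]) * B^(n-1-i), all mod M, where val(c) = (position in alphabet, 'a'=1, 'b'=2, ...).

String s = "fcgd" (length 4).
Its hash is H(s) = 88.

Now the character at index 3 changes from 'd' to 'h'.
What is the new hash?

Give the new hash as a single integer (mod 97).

val('d') = 4, val('h') = 8
Position k = 3, exponent = n-1-k = 0
B^0 mod M = 5^0 mod 97 = 1
Delta = (8 - 4) * 1 mod 97 = 4
New hash = (88 + 4) mod 97 = 92

Answer: 92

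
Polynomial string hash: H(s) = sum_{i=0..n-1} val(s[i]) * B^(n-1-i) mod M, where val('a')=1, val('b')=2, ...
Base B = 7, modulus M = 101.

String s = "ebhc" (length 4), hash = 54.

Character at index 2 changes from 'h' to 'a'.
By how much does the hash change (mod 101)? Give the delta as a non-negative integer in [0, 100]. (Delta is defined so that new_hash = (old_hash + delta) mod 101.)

Delta formula: (val(new) - val(old)) * B^(n-1-k) mod M
  val('a') - val('h') = 1 - 8 = -7
  B^(n-1-k) = 7^1 mod 101 = 7
  Delta = -7 * 7 mod 101 = 52

Answer: 52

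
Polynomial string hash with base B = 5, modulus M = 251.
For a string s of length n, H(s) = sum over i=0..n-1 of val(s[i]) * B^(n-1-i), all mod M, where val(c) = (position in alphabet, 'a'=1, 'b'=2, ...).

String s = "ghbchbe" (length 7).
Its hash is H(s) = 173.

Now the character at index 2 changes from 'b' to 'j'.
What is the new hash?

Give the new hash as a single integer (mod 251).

Answer: 153

Derivation:
val('b') = 2, val('j') = 10
Position k = 2, exponent = n-1-k = 4
B^4 mod M = 5^4 mod 251 = 123
Delta = (10 - 2) * 123 mod 251 = 231
New hash = (173 + 231) mod 251 = 153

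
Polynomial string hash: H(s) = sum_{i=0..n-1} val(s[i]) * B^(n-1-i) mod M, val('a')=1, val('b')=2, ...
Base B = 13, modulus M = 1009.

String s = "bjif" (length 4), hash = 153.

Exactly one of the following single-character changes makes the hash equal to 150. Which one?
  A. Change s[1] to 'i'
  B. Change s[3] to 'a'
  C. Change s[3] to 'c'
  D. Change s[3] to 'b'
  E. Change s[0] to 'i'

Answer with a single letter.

Answer: C

Derivation:
Option A: s[1]='j'->'i', delta=(9-10)*13^2 mod 1009 = 840, hash=153+840 mod 1009 = 993
Option B: s[3]='f'->'a', delta=(1-6)*13^0 mod 1009 = 1004, hash=153+1004 mod 1009 = 148
Option C: s[3]='f'->'c', delta=(3-6)*13^0 mod 1009 = 1006, hash=153+1006 mod 1009 = 150 <-- target
Option D: s[3]='f'->'b', delta=(2-6)*13^0 mod 1009 = 1005, hash=153+1005 mod 1009 = 149
Option E: s[0]='b'->'i', delta=(9-2)*13^3 mod 1009 = 244, hash=153+244 mod 1009 = 397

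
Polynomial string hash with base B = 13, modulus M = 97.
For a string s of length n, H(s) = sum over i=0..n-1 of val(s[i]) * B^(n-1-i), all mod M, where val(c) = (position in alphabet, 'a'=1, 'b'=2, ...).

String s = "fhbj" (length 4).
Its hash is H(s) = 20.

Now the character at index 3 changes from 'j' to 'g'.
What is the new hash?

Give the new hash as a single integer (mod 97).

val('j') = 10, val('g') = 7
Position k = 3, exponent = n-1-k = 0
B^0 mod M = 13^0 mod 97 = 1
Delta = (7 - 10) * 1 mod 97 = 94
New hash = (20 + 94) mod 97 = 17

Answer: 17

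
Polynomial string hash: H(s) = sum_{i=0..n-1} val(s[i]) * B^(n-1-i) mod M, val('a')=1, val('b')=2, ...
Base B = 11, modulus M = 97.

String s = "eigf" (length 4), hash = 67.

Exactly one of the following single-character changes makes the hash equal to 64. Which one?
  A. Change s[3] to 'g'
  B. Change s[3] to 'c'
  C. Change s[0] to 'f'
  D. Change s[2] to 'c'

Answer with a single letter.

Answer: B

Derivation:
Option A: s[3]='f'->'g', delta=(7-6)*11^0 mod 97 = 1, hash=67+1 mod 97 = 68
Option B: s[3]='f'->'c', delta=(3-6)*11^0 mod 97 = 94, hash=67+94 mod 97 = 64 <-- target
Option C: s[0]='e'->'f', delta=(6-5)*11^3 mod 97 = 70, hash=67+70 mod 97 = 40
Option D: s[2]='g'->'c', delta=(3-7)*11^1 mod 97 = 53, hash=67+53 mod 97 = 23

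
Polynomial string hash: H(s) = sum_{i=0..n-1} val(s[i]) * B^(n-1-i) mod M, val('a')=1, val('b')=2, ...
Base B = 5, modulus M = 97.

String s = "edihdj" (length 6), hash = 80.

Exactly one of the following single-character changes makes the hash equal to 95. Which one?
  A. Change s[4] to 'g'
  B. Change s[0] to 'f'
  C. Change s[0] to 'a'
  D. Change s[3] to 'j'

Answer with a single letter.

Answer: A

Derivation:
Option A: s[4]='d'->'g', delta=(7-4)*5^1 mod 97 = 15, hash=80+15 mod 97 = 95 <-- target
Option B: s[0]='e'->'f', delta=(6-5)*5^5 mod 97 = 21, hash=80+21 mod 97 = 4
Option C: s[0]='e'->'a', delta=(1-5)*5^5 mod 97 = 13, hash=80+13 mod 97 = 93
Option D: s[3]='h'->'j', delta=(10-8)*5^2 mod 97 = 50, hash=80+50 mod 97 = 33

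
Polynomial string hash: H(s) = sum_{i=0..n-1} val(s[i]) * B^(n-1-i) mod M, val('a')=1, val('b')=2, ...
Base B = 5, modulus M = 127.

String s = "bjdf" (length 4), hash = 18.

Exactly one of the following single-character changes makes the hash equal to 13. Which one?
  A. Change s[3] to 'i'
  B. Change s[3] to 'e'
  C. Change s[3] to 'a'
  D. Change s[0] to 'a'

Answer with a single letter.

Answer: C

Derivation:
Option A: s[3]='f'->'i', delta=(9-6)*5^0 mod 127 = 3, hash=18+3 mod 127 = 21
Option B: s[3]='f'->'e', delta=(5-6)*5^0 mod 127 = 126, hash=18+126 mod 127 = 17
Option C: s[3]='f'->'a', delta=(1-6)*5^0 mod 127 = 122, hash=18+122 mod 127 = 13 <-- target
Option D: s[0]='b'->'a', delta=(1-2)*5^3 mod 127 = 2, hash=18+2 mod 127 = 20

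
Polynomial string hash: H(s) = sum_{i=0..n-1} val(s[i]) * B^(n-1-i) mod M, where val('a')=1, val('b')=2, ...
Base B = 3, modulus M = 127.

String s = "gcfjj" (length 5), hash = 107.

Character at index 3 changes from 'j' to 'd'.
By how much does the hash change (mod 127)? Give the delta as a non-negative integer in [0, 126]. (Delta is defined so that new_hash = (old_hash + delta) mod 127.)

Delta formula: (val(new) - val(old)) * B^(n-1-k) mod M
  val('d') - val('j') = 4 - 10 = -6
  B^(n-1-k) = 3^1 mod 127 = 3
  Delta = -6 * 3 mod 127 = 109

Answer: 109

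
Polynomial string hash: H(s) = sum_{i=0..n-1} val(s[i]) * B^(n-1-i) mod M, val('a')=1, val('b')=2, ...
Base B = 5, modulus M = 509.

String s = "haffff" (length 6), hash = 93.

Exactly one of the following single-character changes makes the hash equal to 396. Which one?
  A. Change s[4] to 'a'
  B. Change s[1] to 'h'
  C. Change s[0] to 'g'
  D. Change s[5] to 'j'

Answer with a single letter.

Answer: B

Derivation:
Option A: s[4]='f'->'a', delta=(1-6)*5^1 mod 509 = 484, hash=93+484 mod 509 = 68
Option B: s[1]='a'->'h', delta=(8-1)*5^4 mod 509 = 303, hash=93+303 mod 509 = 396 <-- target
Option C: s[0]='h'->'g', delta=(7-8)*5^5 mod 509 = 438, hash=93+438 mod 509 = 22
Option D: s[5]='f'->'j', delta=(10-6)*5^0 mod 509 = 4, hash=93+4 mod 509 = 97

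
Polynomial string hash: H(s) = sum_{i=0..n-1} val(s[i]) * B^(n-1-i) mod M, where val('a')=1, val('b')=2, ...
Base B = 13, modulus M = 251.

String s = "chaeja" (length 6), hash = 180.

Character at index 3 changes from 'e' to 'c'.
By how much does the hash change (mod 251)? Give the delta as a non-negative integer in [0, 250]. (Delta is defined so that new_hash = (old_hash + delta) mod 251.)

Delta formula: (val(new) - val(old)) * B^(n-1-k) mod M
  val('c') - val('e') = 3 - 5 = -2
  B^(n-1-k) = 13^2 mod 251 = 169
  Delta = -2 * 169 mod 251 = 164

Answer: 164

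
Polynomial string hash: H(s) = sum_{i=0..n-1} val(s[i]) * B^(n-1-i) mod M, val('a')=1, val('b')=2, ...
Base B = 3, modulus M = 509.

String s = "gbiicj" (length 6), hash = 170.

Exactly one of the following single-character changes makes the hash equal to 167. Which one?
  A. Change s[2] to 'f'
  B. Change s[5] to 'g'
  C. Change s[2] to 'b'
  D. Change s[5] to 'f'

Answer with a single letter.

Answer: B

Derivation:
Option A: s[2]='i'->'f', delta=(6-9)*3^3 mod 509 = 428, hash=170+428 mod 509 = 89
Option B: s[5]='j'->'g', delta=(7-10)*3^0 mod 509 = 506, hash=170+506 mod 509 = 167 <-- target
Option C: s[2]='i'->'b', delta=(2-9)*3^3 mod 509 = 320, hash=170+320 mod 509 = 490
Option D: s[5]='j'->'f', delta=(6-10)*3^0 mod 509 = 505, hash=170+505 mod 509 = 166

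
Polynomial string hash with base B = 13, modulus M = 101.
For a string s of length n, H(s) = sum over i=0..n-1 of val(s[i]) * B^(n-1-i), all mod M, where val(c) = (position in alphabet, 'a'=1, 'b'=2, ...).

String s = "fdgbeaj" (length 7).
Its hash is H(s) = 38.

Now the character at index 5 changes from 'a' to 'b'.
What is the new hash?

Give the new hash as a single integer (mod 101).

val('a') = 1, val('b') = 2
Position k = 5, exponent = n-1-k = 1
B^1 mod M = 13^1 mod 101 = 13
Delta = (2 - 1) * 13 mod 101 = 13
New hash = (38 + 13) mod 101 = 51

Answer: 51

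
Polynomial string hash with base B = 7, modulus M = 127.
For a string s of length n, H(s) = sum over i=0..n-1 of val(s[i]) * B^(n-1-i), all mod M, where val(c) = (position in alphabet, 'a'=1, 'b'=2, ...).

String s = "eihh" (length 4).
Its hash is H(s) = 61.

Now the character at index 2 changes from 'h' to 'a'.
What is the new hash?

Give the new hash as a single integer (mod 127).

val('h') = 8, val('a') = 1
Position k = 2, exponent = n-1-k = 1
B^1 mod M = 7^1 mod 127 = 7
Delta = (1 - 8) * 7 mod 127 = 78
New hash = (61 + 78) mod 127 = 12

Answer: 12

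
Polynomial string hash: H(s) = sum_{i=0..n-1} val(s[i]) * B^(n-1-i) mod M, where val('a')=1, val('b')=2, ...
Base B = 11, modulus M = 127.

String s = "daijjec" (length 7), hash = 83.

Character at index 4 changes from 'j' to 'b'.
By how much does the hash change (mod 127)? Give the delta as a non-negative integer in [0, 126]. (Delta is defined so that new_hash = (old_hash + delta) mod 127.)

Answer: 48

Derivation:
Delta formula: (val(new) - val(old)) * B^(n-1-k) mod M
  val('b') - val('j') = 2 - 10 = -8
  B^(n-1-k) = 11^2 mod 127 = 121
  Delta = -8 * 121 mod 127 = 48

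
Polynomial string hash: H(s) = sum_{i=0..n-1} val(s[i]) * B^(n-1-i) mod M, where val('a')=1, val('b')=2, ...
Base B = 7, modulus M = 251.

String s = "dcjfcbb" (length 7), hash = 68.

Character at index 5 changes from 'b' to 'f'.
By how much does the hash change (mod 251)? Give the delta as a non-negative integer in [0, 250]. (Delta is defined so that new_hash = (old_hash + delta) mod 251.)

Answer: 28

Derivation:
Delta formula: (val(new) - val(old)) * B^(n-1-k) mod M
  val('f') - val('b') = 6 - 2 = 4
  B^(n-1-k) = 7^1 mod 251 = 7
  Delta = 4 * 7 mod 251 = 28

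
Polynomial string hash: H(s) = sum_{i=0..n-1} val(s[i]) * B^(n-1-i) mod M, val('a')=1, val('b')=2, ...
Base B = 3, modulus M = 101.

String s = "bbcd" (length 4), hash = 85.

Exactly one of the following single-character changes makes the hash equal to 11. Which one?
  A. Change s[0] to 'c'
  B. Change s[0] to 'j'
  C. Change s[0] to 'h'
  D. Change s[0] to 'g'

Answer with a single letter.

Answer: A

Derivation:
Option A: s[0]='b'->'c', delta=(3-2)*3^3 mod 101 = 27, hash=85+27 mod 101 = 11 <-- target
Option B: s[0]='b'->'j', delta=(10-2)*3^3 mod 101 = 14, hash=85+14 mod 101 = 99
Option C: s[0]='b'->'h', delta=(8-2)*3^3 mod 101 = 61, hash=85+61 mod 101 = 45
Option D: s[0]='b'->'g', delta=(7-2)*3^3 mod 101 = 34, hash=85+34 mod 101 = 18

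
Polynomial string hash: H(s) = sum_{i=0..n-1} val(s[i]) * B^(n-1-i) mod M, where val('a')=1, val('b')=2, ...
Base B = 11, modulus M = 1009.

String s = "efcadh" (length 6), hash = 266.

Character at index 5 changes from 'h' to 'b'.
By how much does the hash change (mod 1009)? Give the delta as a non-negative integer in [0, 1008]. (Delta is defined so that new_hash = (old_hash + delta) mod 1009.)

Answer: 1003

Derivation:
Delta formula: (val(new) - val(old)) * B^(n-1-k) mod M
  val('b') - val('h') = 2 - 8 = -6
  B^(n-1-k) = 11^0 mod 1009 = 1
  Delta = -6 * 1 mod 1009 = 1003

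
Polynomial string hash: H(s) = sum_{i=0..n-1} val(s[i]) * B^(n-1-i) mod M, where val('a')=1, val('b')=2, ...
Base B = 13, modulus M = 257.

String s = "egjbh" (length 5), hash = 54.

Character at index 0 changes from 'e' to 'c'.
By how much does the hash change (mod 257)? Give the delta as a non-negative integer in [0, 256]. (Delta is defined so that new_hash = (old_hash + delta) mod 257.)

Answer: 189

Derivation:
Delta formula: (val(new) - val(old)) * B^(n-1-k) mod M
  val('c') - val('e') = 3 - 5 = -2
  B^(n-1-k) = 13^4 mod 257 = 34
  Delta = -2 * 34 mod 257 = 189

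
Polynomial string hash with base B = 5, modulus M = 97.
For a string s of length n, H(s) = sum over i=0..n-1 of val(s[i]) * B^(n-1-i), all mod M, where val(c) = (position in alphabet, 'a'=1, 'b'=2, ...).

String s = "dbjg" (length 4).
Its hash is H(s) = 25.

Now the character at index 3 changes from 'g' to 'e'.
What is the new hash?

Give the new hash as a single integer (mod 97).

Answer: 23

Derivation:
val('g') = 7, val('e') = 5
Position k = 3, exponent = n-1-k = 0
B^0 mod M = 5^0 mod 97 = 1
Delta = (5 - 7) * 1 mod 97 = 95
New hash = (25 + 95) mod 97 = 23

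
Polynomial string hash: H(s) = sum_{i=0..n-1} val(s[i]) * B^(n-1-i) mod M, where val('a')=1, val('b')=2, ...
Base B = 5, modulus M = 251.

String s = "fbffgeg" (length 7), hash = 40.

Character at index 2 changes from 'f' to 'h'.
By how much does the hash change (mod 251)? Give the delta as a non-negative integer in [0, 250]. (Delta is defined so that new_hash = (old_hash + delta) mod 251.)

Delta formula: (val(new) - val(old)) * B^(n-1-k) mod M
  val('h') - val('f') = 8 - 6 = 2
  B^(n-1-k) = 5^4 mod 251 = 123
  Delta = 2 * 123 mod 251 = 246

Answer: 246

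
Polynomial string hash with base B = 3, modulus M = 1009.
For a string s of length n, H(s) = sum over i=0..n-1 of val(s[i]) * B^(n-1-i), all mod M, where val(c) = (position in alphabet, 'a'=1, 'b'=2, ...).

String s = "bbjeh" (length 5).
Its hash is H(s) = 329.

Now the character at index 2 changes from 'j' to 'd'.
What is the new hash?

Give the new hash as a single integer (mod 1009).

val('j') = 10, val('d') = 4
Position k = 2, exponent = n-1-k = 2
B^2 mod M = 3^2 mod 1009 = 9
Delta = (4 - 10) * 9 mod 1009 = 955
New hash = (329 + 955) mod 1009 = 275

Answer: 275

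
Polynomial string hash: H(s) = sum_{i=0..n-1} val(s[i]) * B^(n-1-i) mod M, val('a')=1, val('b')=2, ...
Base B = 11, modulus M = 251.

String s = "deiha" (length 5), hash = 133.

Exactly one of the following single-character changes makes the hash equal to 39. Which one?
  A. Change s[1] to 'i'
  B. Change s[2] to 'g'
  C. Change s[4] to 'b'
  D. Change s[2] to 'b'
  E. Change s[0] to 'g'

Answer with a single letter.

Option A: s[1]='e'->'i', delta=(9-5)*11^3 mod 251 = 53, hash=133+53 mod 251 = 186
Option B: s[2]='i'->'g', delta=(7-9)*11^2 mod 251 = 9, hash=133+9 mod 251 = 142
Option C: s[4]='a'->'b', delta=(2-1)*11^0 mod 251 = 1, hash=133+1 mod 251 = 134
Option D: s[2]='i'->'b', delta=(2-9)*11^2 mod 251 = 157, hash=133+157 mod 251 = 39 <-- target
Option E: s[0]='d'->'g', delta=(7-4)*11^4 mod 251 = 249, hash=133+249 mod 251 = 131

Answer: D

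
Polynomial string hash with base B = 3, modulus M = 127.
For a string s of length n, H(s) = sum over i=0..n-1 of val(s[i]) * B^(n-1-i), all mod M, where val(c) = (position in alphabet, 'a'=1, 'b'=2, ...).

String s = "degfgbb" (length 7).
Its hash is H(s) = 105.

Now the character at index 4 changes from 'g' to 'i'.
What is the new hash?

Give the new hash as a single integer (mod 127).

val('g') = 7, val('i') = 9
Position k = 4, exponent = n-1-k = 2
B^2 mod M = 3^2 mod 127 = 9
Delta = (9 - 7) * 9 mod 127 = 18
New hash = (105 + 18) mod 127 = 123

Answer: 123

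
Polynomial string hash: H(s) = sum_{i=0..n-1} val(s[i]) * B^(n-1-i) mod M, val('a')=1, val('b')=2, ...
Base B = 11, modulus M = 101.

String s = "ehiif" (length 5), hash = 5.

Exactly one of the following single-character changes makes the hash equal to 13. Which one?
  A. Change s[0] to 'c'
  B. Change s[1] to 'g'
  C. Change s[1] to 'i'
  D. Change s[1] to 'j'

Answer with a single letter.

Answer: A

Derivation:
Option A: s[0]='e'->'c', delta=(3-5)*11^4 mod 101 = 8, hash=5+8 mod 101 = 13 <-- target
Option B: s[1]='h'->'g', delta=(7-8)*11^3 mod 101 = 83, hash=5+83 mod 101 = 88
Option C: s[1]='h'->'i', delta=(9-8)*11^3 mod 101 = 18, hash=5+18 mod 101 = 23
Option D: s[1]='h'->'j', delta=(10-8)*11^3 mod 101 = 36, hash=5+36 mod 101 = 41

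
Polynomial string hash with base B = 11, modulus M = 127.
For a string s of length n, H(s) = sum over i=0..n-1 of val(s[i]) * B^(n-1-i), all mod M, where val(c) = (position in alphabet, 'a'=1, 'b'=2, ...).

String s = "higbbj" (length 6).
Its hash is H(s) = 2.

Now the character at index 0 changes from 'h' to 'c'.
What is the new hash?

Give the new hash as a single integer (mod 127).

val('h') = 8, val('c') = 3
Position k = 0, exponent = n-1-k = 5
B^5 mod M = 11^5 mod 127 = 15
Delta = (3 - 8) * 15 mod 127 = 52
New hash = (2 + 52) mod 127 = 54

Answer: 54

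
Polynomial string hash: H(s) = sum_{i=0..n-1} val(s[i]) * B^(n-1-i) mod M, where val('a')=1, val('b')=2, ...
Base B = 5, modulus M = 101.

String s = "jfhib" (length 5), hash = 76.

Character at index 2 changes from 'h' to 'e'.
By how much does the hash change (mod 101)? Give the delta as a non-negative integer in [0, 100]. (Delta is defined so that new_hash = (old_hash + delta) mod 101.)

Delta formula: (val(new) - val(old)) * B^(n-1-k) mod M
  val('e') - val('h') = 5 - 8 = -3
  B^(n-1-k) = 5^2 mod 101 = 25
  Delta = -3 * 25 mod 101 = 26

Answer: 26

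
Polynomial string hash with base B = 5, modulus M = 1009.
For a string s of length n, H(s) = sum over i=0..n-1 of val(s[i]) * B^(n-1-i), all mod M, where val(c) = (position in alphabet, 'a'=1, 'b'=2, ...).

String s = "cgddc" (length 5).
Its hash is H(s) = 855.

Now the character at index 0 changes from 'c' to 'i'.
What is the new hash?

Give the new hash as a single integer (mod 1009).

val('c') = 3, val('i') = 9
Position k = 0, exponent = n-1-k = 4
B^4 mod M = 5^4 mod 1009 = 625
Delta = (9 - 3) * 625 mod 1009 = 723
New hash = (855 + 723) mod 1009 = 569

Answer: 569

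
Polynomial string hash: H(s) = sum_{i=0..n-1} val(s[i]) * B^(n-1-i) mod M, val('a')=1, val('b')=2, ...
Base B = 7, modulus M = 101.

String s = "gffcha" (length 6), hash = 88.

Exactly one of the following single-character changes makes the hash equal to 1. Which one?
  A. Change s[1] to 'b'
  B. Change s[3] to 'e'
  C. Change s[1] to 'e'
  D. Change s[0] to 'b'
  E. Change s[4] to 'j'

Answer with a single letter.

Answer: E

Derivation:
Option A: s[1]='f'->'b', delta=(2-6)*7^4 mod 101 = 92, hash=88+92 mod 101 = 79
Option B: s[3]='c'->'e', delta=(5-3)*7^2 mod 101 = 98, hash=88+98 mod 101 = 85
Option C: s[1]='f'->'e', delta=(5-6)*7^4 mod 101 = 23, hash=88+23 mod 101 = 10
Option D: s[0]='g'->'b', delta=(2-7)*7^5 mod 101 = 98, hash=88+98 mod 101 = 85
Option E: s[4]='h'->'j', delta=(10-8)*7^1 mod 101 = 14, hash=88+14 mod 101 = 1 <-- target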